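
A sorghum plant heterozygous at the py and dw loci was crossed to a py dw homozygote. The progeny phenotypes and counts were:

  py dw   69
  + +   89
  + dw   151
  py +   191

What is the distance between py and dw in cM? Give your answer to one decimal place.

31.6 cM

The two most frequent classes, + dw (151) and py + (191), are the parental types, so the F1 was + dw / py +.
The recombinant classes are + + and py dw: 89 + 69 = 158.
Recombination frequency = 158/500 = 0.3160 ≈ 31.6%, i.e. 31.6 cM.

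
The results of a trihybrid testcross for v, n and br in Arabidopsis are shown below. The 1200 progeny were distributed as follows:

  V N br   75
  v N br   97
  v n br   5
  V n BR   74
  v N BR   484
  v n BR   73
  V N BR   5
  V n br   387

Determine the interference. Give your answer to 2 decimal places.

The two most frequent reciprocal classes, V n br and v N BR, are the parental types, so the F1 was V n br / v N BR.
The two rarest classes, v n br and V N BR, are the double crossovers. Comparing them with the parentals, only the v allele has switched, so v is the middle locus and the order is n – v – br.
n–v: (148 + 10)/1200 = 0.1317; v–br: (171 + 10)/1200 = 0.1508.
Expected DCO frequency = 0.1317 × 0.1508 ≈ 0.01986; observed = 10/1200 ≈ 0.00833.
Coefficient of coincidence = 0.00833/0.01986 ≈ 0.42; interference = 1 − 0.42 = 0.58.

0.58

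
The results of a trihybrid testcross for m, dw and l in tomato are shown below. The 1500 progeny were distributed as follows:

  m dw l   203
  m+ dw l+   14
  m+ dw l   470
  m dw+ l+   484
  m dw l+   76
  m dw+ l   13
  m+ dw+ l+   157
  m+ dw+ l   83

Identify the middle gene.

l

The two most frequent reciprocal classes, m dw+ l+ and m+ dw l, are the parental types, so the F1 was m dw+ l+ / m+ dw l.
The two rarest classes, m dw+ l and m+ dw l+, are the double crossovers. Comparing them with the parentals, only the l allele has switched, so l is the middle locus and the order is dw – l – m.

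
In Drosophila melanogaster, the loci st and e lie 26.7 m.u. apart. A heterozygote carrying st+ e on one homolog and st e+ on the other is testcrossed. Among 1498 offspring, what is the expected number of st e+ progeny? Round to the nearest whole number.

A map distance of 26.7 m.u. corresponds to a recombination frequency of 0.267.
The F1 is st+ e / st e+, so st e+ is a parental gamete class with expected frequency (1 − r)/2 = 0.733/2 = 0.3665.
Expected number = 0.3665 × 1498 = 549.02 ≈ 549.

549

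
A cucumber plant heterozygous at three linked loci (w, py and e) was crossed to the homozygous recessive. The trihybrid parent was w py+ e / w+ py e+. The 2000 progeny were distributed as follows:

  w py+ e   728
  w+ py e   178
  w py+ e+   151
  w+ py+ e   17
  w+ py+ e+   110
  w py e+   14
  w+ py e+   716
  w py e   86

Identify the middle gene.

The two rarest classes, w+ py+ e and w py e+, are the double crossovers. Comparing them with the parentals, only the w allele has switched, so w is the middle locus and the order is e – w – py.

w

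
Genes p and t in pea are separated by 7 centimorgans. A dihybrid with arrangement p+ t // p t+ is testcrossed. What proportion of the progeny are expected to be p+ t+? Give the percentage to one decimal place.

3.5%

A map distance of 7 centimorgans corresponds to a recombination frequency of 0.070.
The F1 is p+ t / p t+, so p+ t+ is a recombinant gamete class with expected frequency r/2 = 0.070/2 = 0.0350.
That is 0.0350 = 3.5% of the progeny.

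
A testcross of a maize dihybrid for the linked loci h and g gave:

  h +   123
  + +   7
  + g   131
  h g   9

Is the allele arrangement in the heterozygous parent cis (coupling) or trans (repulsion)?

trans

The two most frequent classes are + g (131) and h + (123); these are the parental (non-recombinant) types.
So the F1 carried + g on one chromosome and h + on the other — the recessive alleles are on opposite chromosomes (trans / repulsion).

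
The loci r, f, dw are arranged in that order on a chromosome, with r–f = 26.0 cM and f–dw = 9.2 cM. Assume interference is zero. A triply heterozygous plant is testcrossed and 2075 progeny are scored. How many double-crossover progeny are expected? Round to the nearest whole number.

50

Map distances give recombination frequencies of 0.260 and 0.092 for the two intervals.
With no interference, expected double-crossover frequency = 0.260 × 0.092 = 0.02392.
Expected number = 0.02392 × 2075 = 49.63 ≈ 50.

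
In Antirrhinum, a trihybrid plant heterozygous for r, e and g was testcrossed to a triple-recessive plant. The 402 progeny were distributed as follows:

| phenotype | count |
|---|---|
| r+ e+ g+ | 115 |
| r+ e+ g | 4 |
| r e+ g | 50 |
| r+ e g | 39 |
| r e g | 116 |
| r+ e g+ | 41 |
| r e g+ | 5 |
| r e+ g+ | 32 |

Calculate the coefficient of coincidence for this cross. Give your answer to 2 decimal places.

0.45

The two most frequent reciprocal classes, r e g and r+ e+ g+, are the parental types, so the F1 was r e g / r+ e+ g+.
The two rarest classes, r e g+ and r+ e+ g, are the double crossovers. Comparing them with the parentals, only the g allele has switched, so g is the middle locus and the order is e – g – r.
e–g: (91 + 9)/402 = 0.2488; g–r: (71 + 9)/402 = 0.1990.
Expected DCO frequency = 0.2488 × 0.1990 ≈ 0.04951; observed = 9/402 ≈ 0.02239.
Coefficient of coincidence = 0.02239/0.04951 ≈ 0.45.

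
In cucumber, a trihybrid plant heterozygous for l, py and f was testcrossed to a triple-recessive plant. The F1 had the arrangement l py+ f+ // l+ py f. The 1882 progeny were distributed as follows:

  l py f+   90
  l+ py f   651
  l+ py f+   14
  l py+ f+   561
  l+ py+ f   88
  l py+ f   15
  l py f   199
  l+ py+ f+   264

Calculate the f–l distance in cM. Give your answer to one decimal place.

26.1 cM

The two rarest classes, l py+ f and l+ py f+, are the double crossovers. Comparing them with the parentals, only the f allele has switched, so f is the middle locus and the order is l – f – py.
Crossovers in the l–f interval produce the single-crossover classes l+ py+ f+ and l py f (264 + 199 = 463) plus the double crossovers (29).
RF(l–f) = (463 + 29) / 1882 = 492/1882 = 0.2614 → 26.1 cM.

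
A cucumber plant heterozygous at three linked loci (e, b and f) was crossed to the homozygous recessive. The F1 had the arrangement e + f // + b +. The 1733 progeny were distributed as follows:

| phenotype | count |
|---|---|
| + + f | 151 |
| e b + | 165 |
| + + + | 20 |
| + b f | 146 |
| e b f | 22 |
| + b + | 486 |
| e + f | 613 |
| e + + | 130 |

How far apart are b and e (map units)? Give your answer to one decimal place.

The two rarest classes, e b f and + + +, are the double crossovers. Comparing them with the parentals, only the b allele has switched, so b is the middle locus and the order is e – b – f.
Crossovers in the e–b interval produce the single-crossover classes + + f and e b + (151 + 165 = 316) plus the double crossovers (42).
RF(e–b) = (316 + 42) / 1733 = 358/1733 = 0.2066 → 20.7 map units.

20.7 map units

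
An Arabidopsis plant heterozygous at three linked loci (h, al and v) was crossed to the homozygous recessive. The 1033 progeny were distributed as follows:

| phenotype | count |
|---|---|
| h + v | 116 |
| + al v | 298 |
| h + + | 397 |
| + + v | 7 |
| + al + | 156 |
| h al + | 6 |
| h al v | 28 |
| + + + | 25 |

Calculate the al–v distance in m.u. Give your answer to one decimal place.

27.6 m.u.

The two most frequent reciprocal classes, h + + and + al v, are the parental types, so the F1 was h + + / + al v.
The two rarest classes, h al + and + + v, are the double crossovers. Comparing them with the parentals, only the al allele has switched, so al is the middle locus and the order is h – al – v.
Crossovers in the al–v interval produce the single-crossover classes h + v and + al + (116 + 156 = 272) plus the double crossovers (13).
RF(al–v) = (272 + 13) / 1033 = 285/1033 = 0.2759 → 27.6 m.u.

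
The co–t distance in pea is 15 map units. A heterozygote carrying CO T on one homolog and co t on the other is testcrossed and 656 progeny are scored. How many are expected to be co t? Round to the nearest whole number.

A map distance of 15 map units corresponds to a recombination frequency of 0.150.
The F1 is CO T / co t, so co t is a parental gamete class with expected frequency (1 − r)/2 = 0.850/2 = 0.4250.
Expected number = 0.4250 × 656 = 278.80 ≈ 279.

279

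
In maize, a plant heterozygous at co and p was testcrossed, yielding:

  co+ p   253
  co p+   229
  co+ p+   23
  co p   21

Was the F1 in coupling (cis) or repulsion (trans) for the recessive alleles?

The two most frequent classes are co+ p (253) and co p+ (229); these are the parental (non-recombinant) types.
So the F1 carried co+ p on one chromosome and co p+ on the other — the recessive alleles are on opposite chromosomes (trans / repulsion).

trans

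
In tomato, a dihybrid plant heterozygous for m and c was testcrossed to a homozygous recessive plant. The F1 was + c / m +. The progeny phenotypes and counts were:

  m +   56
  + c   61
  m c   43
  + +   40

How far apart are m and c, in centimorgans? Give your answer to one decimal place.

The recombinant classes are + + and m c: 40 + 43 = 83.
Recombination frequency = 83/200 = 0.4150 ≈ 41.5%, i.e. 41.5 centimorgans.

41.5 centimorgans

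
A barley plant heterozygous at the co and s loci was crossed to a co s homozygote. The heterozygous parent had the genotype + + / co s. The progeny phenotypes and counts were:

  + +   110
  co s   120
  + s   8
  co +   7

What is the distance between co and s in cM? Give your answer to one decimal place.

The recombinant classes are + s and co +: 8 + 7 = 15.
Recombination frequency = 15/245 = 0.0612 ≈ 6.1%, i.e. 6.1 cM.

6.1 cM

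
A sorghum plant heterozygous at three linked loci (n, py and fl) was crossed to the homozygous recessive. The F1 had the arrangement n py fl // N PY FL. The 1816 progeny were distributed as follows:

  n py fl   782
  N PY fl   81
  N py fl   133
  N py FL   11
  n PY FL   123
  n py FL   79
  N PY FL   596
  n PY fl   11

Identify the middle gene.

py

The two rarest classes, n PY fl and N py FL, are the double crossovers. Comparing them with the parentals, only the py allele has switched, so py is the middle locus and the order is n – py – fl.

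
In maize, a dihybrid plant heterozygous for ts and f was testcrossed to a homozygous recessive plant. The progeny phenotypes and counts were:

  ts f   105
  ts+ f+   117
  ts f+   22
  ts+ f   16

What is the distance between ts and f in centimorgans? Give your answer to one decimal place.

The two most frequent classes, ts+ f+ (117) and ts f (105), are the parental types, so the F1 was ts+ f+ / ts f.
The recombinant classes are ts+ f and ts f+: 16 + 22 = 38.
Recombination frequency = 38/260 = 0.1462 ≈ 14.6%, i.e. 14.6 centimorgans.

14.6 centimorgans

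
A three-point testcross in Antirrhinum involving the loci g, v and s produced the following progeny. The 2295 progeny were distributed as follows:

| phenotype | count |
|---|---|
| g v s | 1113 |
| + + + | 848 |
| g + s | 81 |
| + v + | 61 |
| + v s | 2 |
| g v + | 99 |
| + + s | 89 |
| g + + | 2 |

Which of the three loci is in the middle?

The two most frequent reciprocal classes, + + + and g v s, are the parental types, so the F1 was + + + / g v s.
The two rarest classes, g + + and + v s, are the double crossovers. Comparing them with the parentals, only the g allele has switched, so g is the middle locus and the order is s – g – v.

g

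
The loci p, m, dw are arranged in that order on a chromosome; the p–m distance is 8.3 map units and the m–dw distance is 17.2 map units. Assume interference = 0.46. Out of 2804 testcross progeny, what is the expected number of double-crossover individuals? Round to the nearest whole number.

Map distances give recombination frequencies of 0.083 and 0.172 for the two intervals.
With interference 0.46 (so coincidence = 0.54), expected double-crossover frequency = 0.083 × 0.172 × 0.54 = 0.00771.
Expected number = 0.00771 × 2804 = 21.62 ≈ 22.

22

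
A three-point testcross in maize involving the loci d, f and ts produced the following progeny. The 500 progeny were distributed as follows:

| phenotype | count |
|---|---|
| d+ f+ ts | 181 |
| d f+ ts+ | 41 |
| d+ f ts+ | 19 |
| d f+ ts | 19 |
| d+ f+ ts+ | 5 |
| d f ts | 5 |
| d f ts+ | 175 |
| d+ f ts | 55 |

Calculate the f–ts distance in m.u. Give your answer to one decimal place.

The two most frequent reciprocal classes, d f ts+ and d+ f+ ts, are the parental types, so the F1 was d f ts+ / d+ f+ ts.
The two rarest classes, d f ts and d+ f+ ts+, are the double crossovers. Comparing them with the parentals, only the ts allele has switched, so ts is the middle locus and the order is d – ts – f.
Crossovers in the ts–f interval produce the single-crossover classes d f+ ts+ and d+ f ts (41 + 55 = 96) plus the double crossovers (10).
RF(ts–f) = (96 + 10) / 500 = 106/500 = 0.2120 → 21.2 m.u.

21.2 m.u.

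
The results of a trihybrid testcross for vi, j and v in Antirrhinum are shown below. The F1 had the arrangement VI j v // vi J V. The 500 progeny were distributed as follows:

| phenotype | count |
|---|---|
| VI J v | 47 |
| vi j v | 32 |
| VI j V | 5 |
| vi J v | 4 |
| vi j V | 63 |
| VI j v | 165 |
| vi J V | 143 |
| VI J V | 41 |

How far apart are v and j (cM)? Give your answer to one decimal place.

The two rarest classes, VI j V and vi J v, are the double crossovers. Comparing them with the parentals, only the v allele has switched, so v is the middle locus and the order is vi – v – j.
Crossovers in the v–j interval produce the single-crossover classes VI J v and vi j V (47 + 63 = 110) plus the double crossovers (9).
RF(v–j) = (110 + 9) / 500 = 119/500 = 0.2380 → 23.8 cM.

23.8 cM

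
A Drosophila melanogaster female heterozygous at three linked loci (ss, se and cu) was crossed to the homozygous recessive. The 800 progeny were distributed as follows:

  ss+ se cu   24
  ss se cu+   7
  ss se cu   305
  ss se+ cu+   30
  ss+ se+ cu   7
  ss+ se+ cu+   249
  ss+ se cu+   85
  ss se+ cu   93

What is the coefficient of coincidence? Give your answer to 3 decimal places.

The two most frequent reciprocal classes, ss+ se+ cu+ and ss se cu, are the parental types, so the F1 was ss+ se+ cu+ / ss se cu.
The two rarest classes, ss+ se+ cu and ss se cu+, are the double crossovers. Comparing them with the parentals, only the cu allele has switched, so cu is the middle locus and the order is se – cu – ss.
se–cu: (178 + 14)/800 = 0.2400; cu–ss: (54 + 14)/800 = 0.0850.
Expected DCO frequency = 0.2400 × 0.0850 ≈ 0.02040; observed = 14/800 ≈ 0.01750.
Coefficient of coincidence = 0.01750/0.02040 ≈ 0.858.

0.858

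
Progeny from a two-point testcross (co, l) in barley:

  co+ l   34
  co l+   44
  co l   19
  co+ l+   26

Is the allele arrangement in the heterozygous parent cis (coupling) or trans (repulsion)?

The two most frequent classes are co+ l (34) and co l+ (44); these are the parental (non-recombinant) types.
So the F1 carried co+ l on one chromosome and co l+ on the other — the recessive alleles are on opposite chromosomes (trans / repulsion).

trans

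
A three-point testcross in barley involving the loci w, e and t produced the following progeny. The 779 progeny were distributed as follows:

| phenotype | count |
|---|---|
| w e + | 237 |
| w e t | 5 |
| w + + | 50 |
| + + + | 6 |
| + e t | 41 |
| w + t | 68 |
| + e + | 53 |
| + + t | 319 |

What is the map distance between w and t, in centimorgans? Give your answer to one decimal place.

16.9 centimorgans

The two most frequent reciprocal classes, w e + and + + t, are the parental types, so the F1 was w e + / + + t.
The two rarest classes, w e t and + + +, are the double crossovers. Comparing them with the parentals, only the t allele has switched, so t is the middle locus and the order is e – t – w.
Crossovers in the t–w interval produce the single-crossover classes + e + and w + t (53 + 68 = 121) plus the double crossovers (11).
RF(t–w) = (121 + 11) / 779 = 132/779 = 0.1694 → 16.9 centimorgans.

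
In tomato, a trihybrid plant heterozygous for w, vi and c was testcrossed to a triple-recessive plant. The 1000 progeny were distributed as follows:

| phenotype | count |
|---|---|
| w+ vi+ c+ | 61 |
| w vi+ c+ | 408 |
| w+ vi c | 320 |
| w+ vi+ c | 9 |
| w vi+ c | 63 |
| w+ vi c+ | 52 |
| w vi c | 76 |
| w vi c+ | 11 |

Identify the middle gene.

vi

The two most frequent reciprocal classes, w vi+ c+ and w+ vi c, are the parental types, so the F1 was w vi+ c+ / w+ vi c.
The two rarest classes, w vi c+ and w+ vi+ c, are the double crossovers. Comparing them with the parentals, only the vi allele has switched, so vi is the middle locus and the order is w – vi – c.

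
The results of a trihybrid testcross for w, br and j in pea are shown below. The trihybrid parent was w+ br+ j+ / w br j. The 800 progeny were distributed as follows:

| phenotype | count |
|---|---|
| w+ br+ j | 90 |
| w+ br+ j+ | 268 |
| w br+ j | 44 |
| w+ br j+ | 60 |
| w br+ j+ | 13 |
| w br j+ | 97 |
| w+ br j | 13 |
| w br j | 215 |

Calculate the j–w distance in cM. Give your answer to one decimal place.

The two rarest classes, w br+ j+ and w+ br j, are the double crossovers. Comparing them with the parentals, only the w allele has switched, so w is the middle locus and the order is j – w – br.
Crossovers in the j–w interval produce the single-crossover classes w+ br+ j and w br j+ (90 + 97 = 187) plus the double crossovers (26).
RF(j–w) = (187 + 26) / 800 = 213/800 = 0.2662 → 26.6 cM.

26.6 cM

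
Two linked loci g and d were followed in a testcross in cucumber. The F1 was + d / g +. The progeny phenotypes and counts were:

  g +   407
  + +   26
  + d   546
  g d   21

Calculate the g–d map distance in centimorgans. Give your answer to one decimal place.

The recombinant classes are + + and g d: 26 + 21 = 47.
Recombination frequency = 47/1000 = 0.0470 ≈ 4.7%, i.e. 4.7 centimorgans.

4.7 centimorgans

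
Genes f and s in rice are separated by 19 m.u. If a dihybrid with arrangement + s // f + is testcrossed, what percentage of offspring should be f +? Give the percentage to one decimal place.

A map distance of 19 m.u. corresponds to a recombination frequency of 0.190.
The F1 is + s / f +, so f + is a parental gamete class with expected frequency (1 − r)/2 = 0.810/2 = 0.4050.
That is 0.4050 = 40.5% of the progeny.

40.5%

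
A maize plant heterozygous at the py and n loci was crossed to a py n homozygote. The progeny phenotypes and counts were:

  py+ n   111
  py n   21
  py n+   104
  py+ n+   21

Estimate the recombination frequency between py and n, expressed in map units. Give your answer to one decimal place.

16.3 map units

The two most frequent classes, py+ n (111) and py n+ (104), are the parental types, so the F1 was py+ n / py n+.
The recombinant classes are py+ n+ and py n: 21 + 21 = 42.
Recombination frequency = 42/257 = 0.1634 ≈ 16.3%, i.e. 16.3 map units.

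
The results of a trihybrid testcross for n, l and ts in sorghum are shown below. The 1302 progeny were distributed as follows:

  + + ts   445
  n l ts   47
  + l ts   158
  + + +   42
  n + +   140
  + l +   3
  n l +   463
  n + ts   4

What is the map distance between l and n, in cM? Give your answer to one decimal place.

23.4 cM

The two most frequent reciprocal classes, n l + and + + ts, are the parental types, so the F1 was n l + / + + ts.
The two rarest classes, + l + and n + ts, are the double crossovers. Comparing them with the parentals, only the n allele has switched, so n is the middle locus and the order is l – n – ts.
Crossovers in the l–n interval produce the single-crossover classes n + + and + l ts (140 + 158 = 298) plus the double crossovers (7).
RF(l–n) = (298 + 7) / 1302 = 305/1302 = 0.2343 → 23.4 cM.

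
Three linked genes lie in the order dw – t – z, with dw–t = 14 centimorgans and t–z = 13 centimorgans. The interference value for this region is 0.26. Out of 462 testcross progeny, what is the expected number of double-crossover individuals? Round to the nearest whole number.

Map distances give recombination frequencies of 0.140 and 0.130 for the two intervals.
With interference 0.26 (so coincidence = 0.74), expected double-crossover frequency = 0.140 × 0.130 × 0.74 = 0.01347.
Expected number = 0.01347 × 462 = 6.22 ≈ 6.

6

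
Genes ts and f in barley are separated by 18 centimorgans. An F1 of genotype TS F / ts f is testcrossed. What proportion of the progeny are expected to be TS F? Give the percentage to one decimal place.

41.0%

A map distance of 18 centimorgans corresponds to a recombination frequency of 0.180.
The F1 is TS F / ts f, so TS F is a parental gamete class with expected frequency (1 − r)/2 = 0.820/2 = 0.4100.
That is 0.4100 = 41.0% of the progeny.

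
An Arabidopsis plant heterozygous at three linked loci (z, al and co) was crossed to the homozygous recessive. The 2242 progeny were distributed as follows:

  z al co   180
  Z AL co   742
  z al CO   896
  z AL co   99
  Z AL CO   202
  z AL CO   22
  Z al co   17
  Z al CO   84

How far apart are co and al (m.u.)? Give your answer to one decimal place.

18.8 m.u.

The two most frequent reciprocal classes, Z AL co and z al CO, are the parental types, so the F1 was Z AL co / z al CO.
The two rarest classes, Z al co and z AL CO, are the double crossovers. Comparing them with the parentals, only the al allele has switched, so al is the middle locus and the order is co – al – z.
Crossovers in the co–al interval produce the single-crossover classes Z AL CO and z al co (202 + 180 = 382) plus the double crossovers (39).
RF(co–al) = (382 + 39) / 2242 = 421/2242 = 0.1878 → 18.8 m.u.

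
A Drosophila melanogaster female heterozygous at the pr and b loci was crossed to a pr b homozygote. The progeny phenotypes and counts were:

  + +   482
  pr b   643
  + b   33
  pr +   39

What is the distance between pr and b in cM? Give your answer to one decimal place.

The two most frequent classes, + + (482) and pr b (643), are the parental types, so the F1 was + + / pr b.
The recombinant classes are + b and pr +: 33 + 39 = 72.
Recombination frequency = 72/1197 = 0.0602 ≈ 6.0%, i.e. 6.0 cM.

6.0 cM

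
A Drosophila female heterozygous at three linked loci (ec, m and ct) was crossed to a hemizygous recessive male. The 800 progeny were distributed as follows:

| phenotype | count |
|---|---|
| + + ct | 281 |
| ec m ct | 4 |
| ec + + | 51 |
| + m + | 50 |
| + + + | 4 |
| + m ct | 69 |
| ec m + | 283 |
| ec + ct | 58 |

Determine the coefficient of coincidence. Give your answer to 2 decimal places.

The two most frequent reciprocal classes, ec m + and + + ct, are the parental types, so the F1 was ec m + / + + ct.
The two rarest classes, ec m ct and + + +, are the double crossovers. Comparing them with the parentals, only the ct allele has switched, so ct is the middle locus and the order is ec – ct – m.
ec–ct: (108 + 8)/800 = 0.1450; ct–m: (120 + 8)/800 = 0.1600.
Expected DCO frequency = 0.1450 × 0.1600 ≈ 0.02320; observed = 8/800 ≈ 0.01000.
Coefficient of coincidence = 0.01000/0.02320 ≈ 0.43.

0.43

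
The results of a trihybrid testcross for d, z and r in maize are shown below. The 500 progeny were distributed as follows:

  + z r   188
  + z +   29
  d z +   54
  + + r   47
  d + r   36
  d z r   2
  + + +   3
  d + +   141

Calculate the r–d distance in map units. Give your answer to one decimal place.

14.0 map units

The two most frequent reciprocal classes, + z r and d + +, are the parental types, so the F1 was + z r / d + +.
The two rarest classes, d z r and + + +, are the double crossovers. Comparing them with the parentals, only the d allele has switched, so d is the middle locus and the order is z – d – r.
Crossovers in the d–r interval produce the single-crossover classes + z + and d + r (29 + 36 = 65) plus the double crossovers (5).
RF(d–r) = (65 + 5) / 500 = 70/500 = 0.1400 → 14.0 map units.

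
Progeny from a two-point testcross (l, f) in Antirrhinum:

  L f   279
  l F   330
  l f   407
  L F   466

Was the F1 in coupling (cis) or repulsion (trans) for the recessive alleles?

The two most frequent classes are L F (466) and l f (407); these are the parental (non-recombinant) types.
So the F1 carried L F on one chromosome and l f on the other — the recessive alleles are on the same chromosome (cis / coupling).

cis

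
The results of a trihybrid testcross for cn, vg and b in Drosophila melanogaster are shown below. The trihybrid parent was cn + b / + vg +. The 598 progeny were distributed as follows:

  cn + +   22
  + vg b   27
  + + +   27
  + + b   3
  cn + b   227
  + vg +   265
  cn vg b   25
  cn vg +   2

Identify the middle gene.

cn

The two rarest classes, + + b and cn vg +, are the double crossovers. Comparing them with the parentals, only the cn allele has switched, so cn is the middle locus and the order is b – cn – vg.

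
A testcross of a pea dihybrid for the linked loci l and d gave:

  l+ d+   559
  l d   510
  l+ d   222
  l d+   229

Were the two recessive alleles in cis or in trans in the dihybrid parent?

The two most frequent classes are l+ d+ (559) and l d (510); these are the parental (non-recombinant) types.
So the F1 carried l+ d+ on one chromosome and l d on the other — the recessive alleles are on the same chromosome (cis / coupling).

cis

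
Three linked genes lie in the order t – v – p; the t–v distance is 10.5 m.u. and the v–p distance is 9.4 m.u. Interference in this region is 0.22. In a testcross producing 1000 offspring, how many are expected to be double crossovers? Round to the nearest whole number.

Map distances give recombination frequencies of 0.105 and 0.094 for the two intervals.
With interference 0.22 (so coincidence = 0.78), expected double-crossover frequency = 0.105 × 0.094 × 0.78 = 0.00770.
Expected number = 0.00770 × 1000 = 7.70 ≈ 8.

8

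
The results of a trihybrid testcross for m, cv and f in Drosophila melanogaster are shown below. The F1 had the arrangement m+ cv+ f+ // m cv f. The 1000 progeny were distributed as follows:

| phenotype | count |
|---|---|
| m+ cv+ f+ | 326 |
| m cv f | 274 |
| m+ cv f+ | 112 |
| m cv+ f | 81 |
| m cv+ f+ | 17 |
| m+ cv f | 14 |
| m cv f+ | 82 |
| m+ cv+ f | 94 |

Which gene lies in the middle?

m

The two rarest classes, m cv+ f+ and m+ cv f, are the double crossovers. Comparing them with the parentals, only the m allele has switched, so m is the middle locus and the order is cv – m – f.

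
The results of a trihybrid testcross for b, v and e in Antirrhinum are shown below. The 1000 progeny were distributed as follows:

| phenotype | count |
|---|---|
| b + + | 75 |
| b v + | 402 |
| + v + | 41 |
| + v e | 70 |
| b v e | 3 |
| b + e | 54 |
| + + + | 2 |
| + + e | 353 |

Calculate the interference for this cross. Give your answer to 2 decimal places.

The two most frequent reciprocal classes, b v + and + + e, are the parental types, so the F1 was b v + / + + e.
The two rarest classes, b v e and + + +, are the double crossovers. Comparing them with the parentals, only the e allele has switched, so e is the middle locus and the order is b – e – v.
b–e: (95 + 5)/1000 = 0.1000; e–v: (145 + 5)/1000 = 0.1500.
Expected DCO frequency = 0.1000 × 0.1500 ≈ 0.01500; observed = 5/1000 ≈ 0.00500.
Coefficient of coincidence = 0.00500/0.01500 ≈ 0.33; interference = 1 − 0.33 = 0.67.

0.67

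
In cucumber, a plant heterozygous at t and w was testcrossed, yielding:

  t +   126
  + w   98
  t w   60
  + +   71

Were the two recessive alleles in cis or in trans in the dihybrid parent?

The two most frequent classes are + w (98) and t + (126); these are the parental (non-recombinant) types.
So the F1 carried + w on one chromosome and t + on the other — the recessive alleles are on opposite chromosomes (trans / repulsion).

trans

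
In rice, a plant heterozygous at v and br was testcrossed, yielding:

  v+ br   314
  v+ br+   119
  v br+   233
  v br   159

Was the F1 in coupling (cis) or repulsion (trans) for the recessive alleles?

trans

The two most frequent classes are v+ br (314) and v br+ (233); these are the parental (non-recombinant) types.
So the F1 carried v+ br on one chromosome and v br+ on the other — the recessive alleles are on opposite chromosomes (trans / repulsion).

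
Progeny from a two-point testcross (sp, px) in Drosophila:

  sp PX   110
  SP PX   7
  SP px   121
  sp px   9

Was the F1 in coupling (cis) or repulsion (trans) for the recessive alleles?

trans

The two most frequent classes are SP px (121) and sp PX (110); these are the parental (non-recombinant) types.
So the F1 carried SP px on one chromosome and sp PX on the other — the recessive alleles are on opposite chromosomes (trans / repulsion).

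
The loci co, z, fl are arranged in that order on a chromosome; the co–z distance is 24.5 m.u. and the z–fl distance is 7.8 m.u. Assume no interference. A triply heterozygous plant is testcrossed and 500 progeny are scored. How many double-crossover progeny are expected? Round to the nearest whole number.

Map distances give recombination frequencies of 0.245 and 0.078 for the two intervals.
With no interference, expected double-crossover frequency = 0.245 × 0.078 = 0.01911.
Expected number = 0.01911 × 500 = 9.55 ≈ 10.

10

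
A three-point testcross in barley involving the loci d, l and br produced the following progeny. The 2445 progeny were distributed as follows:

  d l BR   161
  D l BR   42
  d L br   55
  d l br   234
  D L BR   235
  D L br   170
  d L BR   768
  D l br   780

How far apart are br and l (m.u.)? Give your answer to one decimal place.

The two most frequent reciprocal classes, d L BR and D l br, are the parental types, so the F1 was d L BR / D l br.
The two rarest classes, d L br and D l BR, are the double crossovers. Comparing them with the parentals, only the br allele has switched, so br is the middle locus and the order is d – br – l.
Crossovers in the br–l interval produce the single-crossover classes d l BR and D L br (161 + 170 = 331) plus the double crossovers (97).
RF(br–l) = (331 + 97) / 2445 = 428/2445 = 0.1751 → 17.5 m.u.

17.5 m.u.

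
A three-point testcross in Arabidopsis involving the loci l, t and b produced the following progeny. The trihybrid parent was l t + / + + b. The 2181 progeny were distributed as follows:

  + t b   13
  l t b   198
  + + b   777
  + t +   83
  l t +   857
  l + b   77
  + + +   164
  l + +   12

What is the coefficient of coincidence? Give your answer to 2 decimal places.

The two rarest classes, l + + and + t b, are the double crossovers. Comparing them with the parentals, only the t allele has switched, so t is the middle locus and the order is b – t – l.
b–t: (362 + 25)/2181 = 0.1774; t–l: (160 + 25)/2181 = 0.0848.
Expected DCO frequency = 0.1774 × 0.0848 ≈ 0.01504; observed = 25/2181 ≈ 0.01146.
Coefficient of coincidence = 0.01146/0.01504 ≈ 0.76.

0.76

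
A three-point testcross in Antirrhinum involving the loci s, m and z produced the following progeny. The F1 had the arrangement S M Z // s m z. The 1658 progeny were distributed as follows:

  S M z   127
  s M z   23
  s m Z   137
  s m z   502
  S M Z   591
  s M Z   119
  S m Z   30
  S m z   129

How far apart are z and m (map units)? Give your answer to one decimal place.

The two rarest classes, S m Z and s M z, are the double crossovers. Comparing them with the parentals, only the m allele has switched, so m is the middle locus and the order is s – m – z.
Crossovers in the m–z interval produce the single-crossover classes S M z and s m Z (127 + 137 = 264) plus the double crossovers (53).
RF(m–z) = (264 + 53) / 1658 = 317/1658 = 0.1912 → 19.1 map units.

19.1 map units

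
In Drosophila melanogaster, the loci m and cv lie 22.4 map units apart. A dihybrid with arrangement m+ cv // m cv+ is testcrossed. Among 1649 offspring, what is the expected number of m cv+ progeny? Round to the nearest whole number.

640

A map distance of 22.4 map units corresponds to a recombination frequency of 0.224.
The F1 is m+ cv / m cv+, so m cv+ is a parental gamete class with expected frequency (1 − r)/2 = 0.776/2 = 0.3880.
Expected number = 0.3880 × 1649 = 639.81 ≈ 640.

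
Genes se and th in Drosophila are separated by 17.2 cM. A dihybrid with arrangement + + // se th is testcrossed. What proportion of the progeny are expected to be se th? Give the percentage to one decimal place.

41.4%

A map distance of 17.2 cM corresponds to a recombination frequency of 0.172.
The F1 is + + / se th, so se th is a parental gamete class with expected frequency (1 − r)/2 = 0.828/2 = 0.4140.
That is 0.4140 = 41.4% of the progeny.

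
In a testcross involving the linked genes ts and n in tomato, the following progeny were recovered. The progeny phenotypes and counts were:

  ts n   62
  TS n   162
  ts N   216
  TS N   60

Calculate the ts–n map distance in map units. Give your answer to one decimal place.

The two most frequent classes, TS n (162) and ts N (216), are the parental types, so the F1 was TS n / ts N.
The recombinant classes are TS N and ts n: 60 + 62 = 122.
Recombination frequency = 122/500 = 0.2440 ≈ 24.4%, i.e. 24.4 map units.

24.4 map units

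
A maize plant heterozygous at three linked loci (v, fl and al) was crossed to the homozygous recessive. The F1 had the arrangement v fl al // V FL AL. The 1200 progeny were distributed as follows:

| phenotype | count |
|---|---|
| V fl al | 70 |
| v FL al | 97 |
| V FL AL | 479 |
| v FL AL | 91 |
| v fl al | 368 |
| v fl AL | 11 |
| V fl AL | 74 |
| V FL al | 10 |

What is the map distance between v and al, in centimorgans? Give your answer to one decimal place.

15.2 centimorgans

The two rarest classes, v fl AL and V FL al, are the double crossovers. Comparing them with the parentals, only the al allele has switched, so al is the middle locus and the order is fl – al – v.
Crossovers in the al–v interval produce the single-crossover classes V fl al and v FL AL (70 + 91 = 161) plus the double crossovers (21).
RF(al–v) = (161 + 21) / 1200 = 182/1200 = 0.1517 → 15.2 centimorgans.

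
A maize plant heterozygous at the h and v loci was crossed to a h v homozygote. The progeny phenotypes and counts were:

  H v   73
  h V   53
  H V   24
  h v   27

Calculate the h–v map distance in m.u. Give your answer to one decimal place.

The two most frequent classes, H v (73) and h V (53), are the parental types, so the F1 was H v / h V.
The recombinant classes are H V and h v: 24 + 27 = 51.
Recombination frequency = 51/177 = 0.2881 ≈ 28.8%, i.e. 28.8 m.u.

28.8 m.u.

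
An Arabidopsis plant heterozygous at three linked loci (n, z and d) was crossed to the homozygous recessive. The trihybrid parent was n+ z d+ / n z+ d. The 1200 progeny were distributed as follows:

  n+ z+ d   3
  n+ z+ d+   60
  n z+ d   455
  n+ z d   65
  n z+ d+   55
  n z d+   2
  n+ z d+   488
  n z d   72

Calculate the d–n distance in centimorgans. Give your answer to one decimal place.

The two rarest classes, n z d+ and n+ z+ d, are the double crossovers. Comparing them with the parentals, only the n allele has switched, so n is the middle locus and the order is z – n – d.
Crossovers in the n–d interval produce the single-crossover classes n+ z d and n z+ d+ (65 + 55 = 120) plus the double crossovers (5).
RF(n–d) = (120 + 5) / 1200 = 125/1200 = 0.1042 → 10.4 centimorgans.

10.4 centimorgans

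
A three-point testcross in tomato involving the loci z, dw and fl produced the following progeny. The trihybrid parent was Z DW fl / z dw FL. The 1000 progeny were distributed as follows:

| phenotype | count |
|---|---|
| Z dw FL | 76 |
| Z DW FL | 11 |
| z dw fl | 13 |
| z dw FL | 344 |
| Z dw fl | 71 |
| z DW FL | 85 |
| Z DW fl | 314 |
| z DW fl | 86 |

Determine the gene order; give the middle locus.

The two rarest classes, Z DW FL and z dw fl, are the double crossovers. Comparing them with the parentals, only the fl allele has switched, so fl is the middle locus and the order is z – fl – dw.

fl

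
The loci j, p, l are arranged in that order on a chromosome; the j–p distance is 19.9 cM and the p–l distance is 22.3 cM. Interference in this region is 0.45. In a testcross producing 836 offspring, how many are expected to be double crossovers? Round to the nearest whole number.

20

Map distances give recombination frequencies of 0.199 and 0.223 for the two intervals.
With interference 0.45 (so coincidence = 0.55), expected double-crossover frequency = 0.199 × 0.223 × 0.55 = 0.02441.
Expected number = 0.02441 × 836 = 20.40 ≈ 20.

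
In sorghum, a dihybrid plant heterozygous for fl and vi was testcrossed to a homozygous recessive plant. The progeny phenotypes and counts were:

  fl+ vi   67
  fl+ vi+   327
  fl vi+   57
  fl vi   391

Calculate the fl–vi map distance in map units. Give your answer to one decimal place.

14.7 map units

The two most frequent classes, fl+ vi+ (327) and fl vi (391), are the parental types, so the F1 was fl+ vi+ / fl vi.
The recombinant classes are fl+ vi and fl vi+: 67 + 57 = 124.
Recombination frequency = 124/842 = 0.1473 ≈ 14.7%, i.e. 14.7 map units.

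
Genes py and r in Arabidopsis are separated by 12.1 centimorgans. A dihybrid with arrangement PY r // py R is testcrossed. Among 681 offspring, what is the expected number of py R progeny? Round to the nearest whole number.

A map distance of 12.1 centimorgans corresponds to a recombination frequency of 0.121.
The F1 is PY r / py R, so py R is a parental gamete class with expected frequency (1 − r)/2 = 0.879/2 = 0.4395.
Expected number = 0.4395 × 681 = 299.30 ≈ 299.

299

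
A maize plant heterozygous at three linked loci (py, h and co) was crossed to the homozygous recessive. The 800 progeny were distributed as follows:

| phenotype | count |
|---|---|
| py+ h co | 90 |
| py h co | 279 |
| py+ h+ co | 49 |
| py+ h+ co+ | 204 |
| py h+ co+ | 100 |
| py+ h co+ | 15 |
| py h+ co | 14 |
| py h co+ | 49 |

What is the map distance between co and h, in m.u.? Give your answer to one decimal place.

15.9 m.u.

The two most frequent reciprocal classes, py h co and py+ h+ co+, are the parental types, so the F1 was py h co / py+ h+ co+.
The two rarest classes, py h+ co and py+ h co+, are the double crossovers. Comparing them with the parentals, only the h allele has switched, so h is the middle locus and the order is py – h – co.
Crossovers in the h–co interval produce the single-crossover classes py h co+ and py+ h+ co (49 + 49 = 98) plus the double crossovers (29).
RF(h–co) = (98 + 29) / 800 = 127/800 = 0.1588 → 15.9 m.u.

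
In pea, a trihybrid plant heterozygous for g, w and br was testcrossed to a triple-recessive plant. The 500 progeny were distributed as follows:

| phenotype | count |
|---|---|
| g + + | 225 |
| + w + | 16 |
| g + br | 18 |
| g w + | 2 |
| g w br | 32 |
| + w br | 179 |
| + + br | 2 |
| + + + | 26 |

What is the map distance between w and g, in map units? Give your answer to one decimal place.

The two most frequent reciprocal classes, g + + and + w br, are the parental types, so the F1 was g + + / + w br.
The two rarest classes, g w + and + + br, are the double crossovers. Comparing them with the parentals, only the w allele has switched, so w is the middle locus and the order is g – w – br.
Crossovers in the g–w interval produce the single-crossover classes + + + and g w br (26 + 32 = 58) plus the double crossovers (4).
RF(g–w) = (58 + 4) / 500 = 62/500 = 0.1240 → 12.4 map units.

12.4 map units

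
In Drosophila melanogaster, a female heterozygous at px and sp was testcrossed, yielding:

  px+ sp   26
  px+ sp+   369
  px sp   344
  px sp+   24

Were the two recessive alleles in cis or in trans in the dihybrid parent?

The two most frequent classes are px+ sp+ (369) and px sp (344); these are the parental (non-recombinant) types.
So the F1 carried px+ sp+ on one chromosome and px sp on the other — the recessive alleles are on the same chromosome (cis / coupling).

cis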